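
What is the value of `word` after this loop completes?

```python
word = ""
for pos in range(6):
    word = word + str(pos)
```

Concatenate digits 0 to 5
`word` takes the values: "" → "0" → "01" → "012" → "0123" → "01234" → "012345"

Answer: "012345"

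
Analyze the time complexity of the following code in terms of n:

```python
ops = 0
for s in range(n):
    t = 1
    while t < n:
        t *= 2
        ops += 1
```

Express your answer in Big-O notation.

Each loop level contributes: n × log n. Multiplying the contributions gives O(n log n).

Answer: O(n log n)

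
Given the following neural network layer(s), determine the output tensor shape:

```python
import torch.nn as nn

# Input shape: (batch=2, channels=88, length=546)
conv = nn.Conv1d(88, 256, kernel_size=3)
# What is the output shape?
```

Input: (2, 88, 546) -> Output: (2, 256, 544)

Answer: (2, 256, 544)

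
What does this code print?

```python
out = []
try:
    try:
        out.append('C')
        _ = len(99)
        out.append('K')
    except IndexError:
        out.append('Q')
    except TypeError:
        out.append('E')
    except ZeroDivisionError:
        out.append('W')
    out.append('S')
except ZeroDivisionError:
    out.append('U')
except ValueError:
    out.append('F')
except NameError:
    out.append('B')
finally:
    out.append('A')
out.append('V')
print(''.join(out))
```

Execution trace: 'C' (inner try body) → 'E' (inner except TypeError) → 'S' (try body, no exception) → 'A' (finally) → 'V' (after the try/except). Output: CESAV

Answer: CESAV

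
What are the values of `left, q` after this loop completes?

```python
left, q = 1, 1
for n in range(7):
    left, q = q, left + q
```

Fibonacci: after 7 iterations
`left, q` takes the values: (1, 1) → (1, 2) → (2, 3) → (3, 5) → (5, 8) → (8, 13) → (13, 21) → (21, 34)

Answer: 21, 34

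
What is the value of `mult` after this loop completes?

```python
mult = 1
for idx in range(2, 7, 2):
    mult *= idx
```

Product of even numbers 2 to 6
`mult` takes the values: 1 → 2 → 8 → 48

Answer: 48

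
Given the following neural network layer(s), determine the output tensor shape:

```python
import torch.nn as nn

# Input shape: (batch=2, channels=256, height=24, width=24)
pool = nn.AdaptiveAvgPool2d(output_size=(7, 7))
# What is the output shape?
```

Input: (2, 256, 24, 24) -> Output: (2, 256, 7, 7)

Answer: (2, 256, 7, 7)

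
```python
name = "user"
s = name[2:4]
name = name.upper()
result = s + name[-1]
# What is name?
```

Trace:
`name = "user"` → name = 'user'
`s = name[2:4]` → s = 'er'
`name = name.upper()` → name = 'USER'
`result = s + name[-1]` → result = 'erR'
So name = 'USER'

Answer: 'USER'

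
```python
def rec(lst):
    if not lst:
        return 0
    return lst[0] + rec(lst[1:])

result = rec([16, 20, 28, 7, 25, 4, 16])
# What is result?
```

16 + 20 + 28 + 7 + 25 + 4 + 16 + 0 = 116

Answer: 116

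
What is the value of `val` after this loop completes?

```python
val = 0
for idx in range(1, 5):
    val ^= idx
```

XOR of 1 to 4
`val` takes the values: 0 → 1 → 3 → 0 → 4

Answer: 4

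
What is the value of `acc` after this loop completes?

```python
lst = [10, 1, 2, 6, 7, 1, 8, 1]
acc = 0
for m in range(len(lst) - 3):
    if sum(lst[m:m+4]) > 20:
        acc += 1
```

Count windows with sum > 20
`acc` takes the values: 0 → 1

Answer: 1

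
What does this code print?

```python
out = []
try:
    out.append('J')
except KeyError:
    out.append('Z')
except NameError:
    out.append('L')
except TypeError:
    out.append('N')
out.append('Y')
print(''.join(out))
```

Execution trace: 'J' (try body, no exception) → 'Y' (after the try/except). Output: JY

Answer: JY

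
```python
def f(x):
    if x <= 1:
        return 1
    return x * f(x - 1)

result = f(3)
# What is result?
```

f(3) = 3 * 2 * 1 = 6

Answer: 6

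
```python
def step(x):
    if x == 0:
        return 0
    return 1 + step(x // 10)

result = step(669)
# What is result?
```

Count of digits of 669: 3

Answer: 3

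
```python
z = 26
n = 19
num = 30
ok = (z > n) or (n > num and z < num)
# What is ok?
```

Trace:
`z = 26` → z = 26
`n = 19` → n = 19
`num = 30` → num = 30
`ok = (z > n) or (n > num and z < num)` → ok = True
So ok = True

Answer: True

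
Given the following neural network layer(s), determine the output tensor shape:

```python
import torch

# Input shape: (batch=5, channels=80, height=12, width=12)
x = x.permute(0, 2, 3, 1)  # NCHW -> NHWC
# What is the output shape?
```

Input: (5, 80, 12, 12) -> Output: (5, 12, 12, 80)

Answer: (5, 12, 12, 80)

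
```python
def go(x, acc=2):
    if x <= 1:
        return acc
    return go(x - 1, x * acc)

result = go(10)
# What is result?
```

Accumulator trace (n, acc): (10, 2) -> (9, 20) -> (8, 180) -> (7, 1440) -> (6, 10080) -> (5, 60480) -> (4, 302400) -> (3, 1209600) -> (2, 3628800) -> (1, 7257600) -> return 7257600

Answer: 7257600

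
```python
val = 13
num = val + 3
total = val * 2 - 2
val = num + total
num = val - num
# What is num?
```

Trace:
`val = 13` → val = 13
`num = val + 3` → num = 16
`total = val * 2 - 2` → total = 24
`val = num + total` → val = 40
`num = val - num` → num = 24
So num = 24

Answer: 24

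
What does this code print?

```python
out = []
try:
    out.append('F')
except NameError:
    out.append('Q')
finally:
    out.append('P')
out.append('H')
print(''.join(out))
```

Execution trace: 'F' (try body, no exception) → 'P' (finally) → 'H' (after the try/except). Output: FPH

Answer: FPH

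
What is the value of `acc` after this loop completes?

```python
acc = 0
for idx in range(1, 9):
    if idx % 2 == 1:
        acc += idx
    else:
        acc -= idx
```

Add odd, subtract even
`acc` takes the values: 0 → 1 → -1 → 2 → -2 → 3 → -3 → 4 → -4

Answer: -4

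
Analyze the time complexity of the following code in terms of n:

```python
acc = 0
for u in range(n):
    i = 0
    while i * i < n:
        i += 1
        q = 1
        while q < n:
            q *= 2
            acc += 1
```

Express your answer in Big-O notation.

Each loop level contributes: n × √n × log n. Multiplying the contributions gives O(n√n log n).

Answer: O(n√n log n)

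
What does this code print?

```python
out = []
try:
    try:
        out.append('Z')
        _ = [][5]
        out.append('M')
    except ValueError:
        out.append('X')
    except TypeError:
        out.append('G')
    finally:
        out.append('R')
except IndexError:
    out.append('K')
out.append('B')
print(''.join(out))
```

Execution trace: 'Z' (try body) → 'R' (finally) → 'K' (outer except IndexError) → 'B' (after the try/except). Output: ZRKB

Answer: ZRKB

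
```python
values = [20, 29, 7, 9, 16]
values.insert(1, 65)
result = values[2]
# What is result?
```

Trace:
`values = [20, 29, 7, 9, 16]` → values = [20, 29, 7, 9, 16]
`values.insert(1, 65)` → values = [20, 65, 29, 7, 9, 16]
`result = values[2]` → result = 29
So result = 29

Answer: 29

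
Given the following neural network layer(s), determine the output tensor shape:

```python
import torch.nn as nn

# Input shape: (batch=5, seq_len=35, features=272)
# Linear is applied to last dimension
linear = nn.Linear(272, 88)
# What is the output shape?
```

Input: (5, 35, 272) -> Output: (5, 35, 88)

Answer: (5, 35, 88)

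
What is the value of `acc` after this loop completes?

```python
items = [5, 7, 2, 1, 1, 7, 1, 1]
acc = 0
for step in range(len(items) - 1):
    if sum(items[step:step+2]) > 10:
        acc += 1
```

Count windows with sum > 10
`acc` takes the values: 0 → 1

Answer: 1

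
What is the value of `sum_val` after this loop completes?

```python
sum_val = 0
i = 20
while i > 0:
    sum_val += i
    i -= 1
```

Sum 20 down to 1
`sum_val` takes the values: 0 → 20 → 39 → 57 → 74 → 90 → 105 → 119 → 132 → 144 → 155 → 165 → 174 → 182 → 189 → 195 → 200 → 204 → 207 → 209 → 210

Answer: 210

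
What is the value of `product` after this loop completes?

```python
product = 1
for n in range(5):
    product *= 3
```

3^5 = 243
`product` takes the values: 1 → 3 → 9 → 27 → 81 → 243

Answer: 243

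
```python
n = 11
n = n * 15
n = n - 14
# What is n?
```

Trace:
`n = 11` → n = 11
`n = n * 15` → n = 165
`n = n - 14` → n = 151
So n = 151

Answer: 151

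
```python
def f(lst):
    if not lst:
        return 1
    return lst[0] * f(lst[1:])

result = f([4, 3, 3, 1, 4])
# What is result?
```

Product over [4, 3, 3, 1, 4] = 4 * 3 * 3 * 1 * 4 = 144

Answer: 144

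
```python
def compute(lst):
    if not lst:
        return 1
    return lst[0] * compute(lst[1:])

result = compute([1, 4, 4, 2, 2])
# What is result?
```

Product over [1, 4, 4, 2, 2] = 1 * 4 * 4 * 2 * 2 = 64

Answer: 64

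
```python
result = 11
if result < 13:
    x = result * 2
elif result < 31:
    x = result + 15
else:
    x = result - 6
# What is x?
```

Trace:
`result = 11` → result = 11
`if result < 13: ...` → result < 13 is True → x = 22
So x = 22

Answer: 22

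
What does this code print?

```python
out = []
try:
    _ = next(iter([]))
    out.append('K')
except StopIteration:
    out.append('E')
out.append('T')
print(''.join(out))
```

Execution trace: 'E' (except StopIteration) → 'T' (after the try/except). Output: ET

Answer: ET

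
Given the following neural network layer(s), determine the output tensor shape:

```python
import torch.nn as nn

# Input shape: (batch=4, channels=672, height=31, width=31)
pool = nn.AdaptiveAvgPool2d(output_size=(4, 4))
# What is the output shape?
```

Input: (4, 672, 31, 31) -> Output: (4, 672, 4, 4)

Answer: (4, 672, 4, 4)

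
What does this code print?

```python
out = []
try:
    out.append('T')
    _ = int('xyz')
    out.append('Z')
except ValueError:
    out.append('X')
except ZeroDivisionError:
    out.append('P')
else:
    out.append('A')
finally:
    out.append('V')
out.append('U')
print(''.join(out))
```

Execution trace: 'T' (try body) → 'X' (except ValueError) → 'V' (finally) → 'U' (after the try/except). Output: TXVU

Answer: TXVU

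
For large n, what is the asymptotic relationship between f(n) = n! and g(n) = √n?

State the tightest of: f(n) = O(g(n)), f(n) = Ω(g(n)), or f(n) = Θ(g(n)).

n! vs √n: f(n) = Ω(g(n)) but not O(g(n)) — n! grows strictly faster than √n.

Answer: f(n) = Ω(g(n)) but not O(g(n)) — n! grows strictly faster than √n.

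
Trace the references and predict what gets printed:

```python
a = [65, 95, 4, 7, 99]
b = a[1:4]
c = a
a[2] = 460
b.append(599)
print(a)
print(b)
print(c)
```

Key concept: slice vs alias.
Step by step:
`a = [65, 95, 4, 7, 99]` → a = [65, 95, 4, 7, 99]
`b = a[1:4]` → b = [95, 4, 7]
`c = a` → c = [65, 95, 4, 7, 99] (same object as a)
`a[2] = 460` → a = [65, 95, 460, 7, 99] (same object as c); c = [65, 95, 460, 7, 99] (same object as a)
`b.append(599)` → b = [95, 4, 7, 599]
`print(a)` → prints [65, 95, 460, 7, 99]
`print(b)` → prints [95, 4, 7, 599]
`print(c)` → prints [65, 95, 460, 7, 99]

Answer:
[65, 95, 460, 7, 99]
[95, 4, 7, 599]
[65, 95, 460, 7, 99]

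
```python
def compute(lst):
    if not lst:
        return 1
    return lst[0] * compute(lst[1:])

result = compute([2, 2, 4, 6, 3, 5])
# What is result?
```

Product over [2, 2, 4, 6, 3, 5] = 2 * 2 * 4 * 6 * 3 * 5 = 1440

Answer: 1440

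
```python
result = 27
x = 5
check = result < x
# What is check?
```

Trace:
`result = 27` → result = 27
`x = 5` → x = 5
`check = result < x` → check = False
So check = False

Answer: False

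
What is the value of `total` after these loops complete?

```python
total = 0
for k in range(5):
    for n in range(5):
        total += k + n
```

Sum of all k+n for k,n in 5x5
`total` takes the values: 0 → 1 → 3 → 6 → 10 → 11 → 13 → 16 → 20 → 25 → 27 → 30 → 34 → 39 → 45 → 48 → 52 → 57 → 63 → 70 → 74 → 79 → 85 → 92 → 100

Answer: 100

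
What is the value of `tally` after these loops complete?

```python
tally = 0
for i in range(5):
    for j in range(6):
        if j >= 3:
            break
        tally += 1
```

Inner breaks at 3, outer runs 5 times
`tally` takes the values: 0 → 1 → 2 → 3 → 4 → 5 → 6 → 7 → 8 → 9 → 10 → 11 → 12 → 13 → 14 → 15

Answer: 15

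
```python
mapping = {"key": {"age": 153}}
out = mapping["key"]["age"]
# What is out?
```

Trace:
`mapping = {"key": {"age": 153}}` → mapping = {'key': {'age': 153}}
`out = mapping["key"]["age"]` → out = 153
So out = 153

Answer: 153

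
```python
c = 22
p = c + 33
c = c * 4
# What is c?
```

Trace:
`c = 22` → c = 22
`p = c + 33` → p = 55
`c = c * 4` → c = 88
So c = 88

Answer: 88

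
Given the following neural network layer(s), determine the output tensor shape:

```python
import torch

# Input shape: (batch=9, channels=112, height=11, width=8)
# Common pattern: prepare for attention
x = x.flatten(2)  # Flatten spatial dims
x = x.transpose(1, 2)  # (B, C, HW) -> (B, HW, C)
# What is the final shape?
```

Input: (9, 112, 11, 8) -> after flatten(2): (9, 112, 88) -> Output: (9, 88, 112)

Answer: (9, 88, 112)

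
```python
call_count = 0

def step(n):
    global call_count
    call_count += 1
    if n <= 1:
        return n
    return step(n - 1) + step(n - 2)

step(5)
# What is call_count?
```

Calls(n) = 1 + Calls(n-1) + Calls(n-2); Calls(0)=Calls(1)=1. For n=5 this gives 15.

Answer: 15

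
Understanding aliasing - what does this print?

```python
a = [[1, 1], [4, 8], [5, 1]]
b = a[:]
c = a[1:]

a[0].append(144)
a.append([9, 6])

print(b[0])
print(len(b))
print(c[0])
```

Key concept: slice with nested mutation.
Step by step:
`a = [[1, 1], [4, 8], [5, 1]]` → a = [[1, 1], [4, 8], [5, 1]]
`b = a[:]` → b = [[1, 1], [4, 8], [5, 1]]
`c = a[1:]` → c = [[4, 8], [5, 1]]
`a[0].append(144)` → a = [[1, 1, 144], [4, 8], [5, 1]]; b = [[1, 1, 144], [4, 8], [5, 1]]
`a.append([9, 6])` → a = [[1, 1, 144], [4, 8], [5, 1], [9, 6]]
`print(b[0])` → prints [1, 1, 144]
`print(len(b))` → prints 3
`print(c[0])` → prints [4, 8]

Answer:
[1, 1, 144]
3
[4, 8]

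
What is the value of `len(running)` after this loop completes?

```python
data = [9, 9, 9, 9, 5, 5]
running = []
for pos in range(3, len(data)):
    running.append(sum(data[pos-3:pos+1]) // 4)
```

Number of 4-element averages
`running` takes the values: [] → [9] → [9, 8] → [9, 8, 7]
So `len(running)` = 3

Answer: 3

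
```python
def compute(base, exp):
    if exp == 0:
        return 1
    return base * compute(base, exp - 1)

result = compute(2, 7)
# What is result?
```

compute(2, 7) = 2 * 2 * 2 * 2 * 2 * 2 * 2 = 128

Answer: 128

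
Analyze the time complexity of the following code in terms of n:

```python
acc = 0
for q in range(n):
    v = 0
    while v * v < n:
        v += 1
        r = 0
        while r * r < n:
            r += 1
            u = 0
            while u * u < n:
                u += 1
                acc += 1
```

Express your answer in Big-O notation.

Each loop level contributes: n × √n × √n × √n. Multiplying the contributions gives O(n^2√n).

Answer: O(n^2√n)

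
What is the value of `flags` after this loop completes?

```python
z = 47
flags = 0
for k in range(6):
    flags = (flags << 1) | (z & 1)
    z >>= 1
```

Reverse lowest 6 bits of 47
`flags` takes the values: 0 → 1 → 3 → 7 → 15 → 30 → 61

Answer: 61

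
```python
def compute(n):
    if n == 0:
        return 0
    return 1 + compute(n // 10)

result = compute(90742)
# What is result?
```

Count of digits of 90742: 5

Answer: 5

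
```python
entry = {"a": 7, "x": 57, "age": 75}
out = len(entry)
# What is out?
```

Trace:
`entry = {"a": 7, "x": 57, "age": 75}` → entry = {'a': 7, 'x': 57, 'age': 75}
`out = len(entry)` → out = 3
So out = 3

Answer: 3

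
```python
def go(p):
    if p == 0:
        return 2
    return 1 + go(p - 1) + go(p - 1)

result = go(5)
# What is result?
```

go(p) = 1 + 2·go(p-1), go(0)=2. Closed form: (2+1)·2^5 - 1 = 95.

Answer: 95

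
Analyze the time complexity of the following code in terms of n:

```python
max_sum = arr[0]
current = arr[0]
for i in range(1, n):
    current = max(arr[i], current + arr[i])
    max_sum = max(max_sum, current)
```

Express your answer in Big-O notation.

This is Kadane's algorithm for maximum subarray. Time complexity: O(n).

Answer: O(n)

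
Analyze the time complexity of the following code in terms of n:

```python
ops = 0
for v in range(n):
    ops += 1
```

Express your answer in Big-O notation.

Each loop level contributes: n. Multiplying the contributions gives O(n).

Answer: O(n)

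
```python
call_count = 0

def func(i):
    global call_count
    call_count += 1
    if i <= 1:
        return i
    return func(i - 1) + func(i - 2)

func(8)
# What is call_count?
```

Calls(i) = 1 + Calls(i-1) + Calls(i-2); Calls(0)=Calls(1)=1. For i=8 this gives 67.

Answer: 67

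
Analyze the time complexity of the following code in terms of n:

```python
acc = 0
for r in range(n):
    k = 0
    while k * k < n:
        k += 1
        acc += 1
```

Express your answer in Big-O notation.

Each loop level contributes: n × √n. Multiplying the contributions gives O(n√n).

Answer: O(n√n)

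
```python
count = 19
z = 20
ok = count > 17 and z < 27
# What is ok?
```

Trace:
`count = 19` → count = 19
`z = 20` → z = 20
`ok = count > 17 and z < 27` → ok = True
So ok = True

Answer: True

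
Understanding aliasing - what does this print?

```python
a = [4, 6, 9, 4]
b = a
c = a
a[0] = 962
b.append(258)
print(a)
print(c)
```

Key concept: multiple aliases.
Step by step:
`a = [4, 6, 9, 4]` → a = [4, 6, 9, 4]
`b = a` → b = [4, 6, 9, 4] (same object as a)
`c = a` → c = [4, 6, 9, 4] (same object as a, b)
`a[0] = 962` → a = [962, 6, 9, 4] (same object as b, c); b = [962, 6, 9, 4] (same object as a, c); c = [962, 6, 9, 4] (same object as a, b)
`b.append(258)` → a = [962, 6, 9, 4, 258] (same object as b, c); b = [962, 6, 9, 4, 258] (same object as a, c); c = [962, 6, 9, 4, 258] (same object as a, b)
`print(a)` → prints [962, 6, 9, 4, 258]
`print(c)` → prints [962, 6, 9, 4, 258]

Answer:
[962, 6, 9, 4, 258]
[962, 6, 9, 4, 258]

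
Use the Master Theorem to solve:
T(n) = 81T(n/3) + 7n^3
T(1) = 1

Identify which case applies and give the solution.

a=81, b=3, f(n)=7n^3. log_3(81) = 4. Since c=3 < 4, Case 1 applies: T(n) = Θ(n^log_b(a)) = O(n^4).

Answer: O(n^4) - Case 1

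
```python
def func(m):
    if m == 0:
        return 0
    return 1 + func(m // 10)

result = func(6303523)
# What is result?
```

Count of digits of 6303523: 7

Answer: 7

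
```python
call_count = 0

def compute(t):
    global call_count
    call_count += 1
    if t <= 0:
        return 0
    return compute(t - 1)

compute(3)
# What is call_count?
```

Linear recursion stepping by 1: 4 calls from t=3 down to ≤0.

Answer: 4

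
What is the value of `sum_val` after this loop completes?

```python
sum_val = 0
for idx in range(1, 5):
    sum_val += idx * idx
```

Sum of squares 1² to 4² = 30
`sum_val` takes the values: 0 → 1 → 5 → 14 → 30

Answer: 30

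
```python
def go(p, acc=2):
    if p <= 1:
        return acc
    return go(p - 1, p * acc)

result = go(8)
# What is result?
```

Accumulator trace (n, acc): (8, 2) -> (7, 16) -> (6, 112) -> (5, 672) -> (4, 3360) -> (3, 13440) -> (2, 40320) -> (1, 80640) -> return 80640

Answer: 80640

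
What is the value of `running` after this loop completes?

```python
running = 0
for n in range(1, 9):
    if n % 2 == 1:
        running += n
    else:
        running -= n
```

Add odd, subtract even
`running` takes the values: 0 → 1 → -1 → 2 → -2 → 3 → -3 → 4 → -4

Answer: -4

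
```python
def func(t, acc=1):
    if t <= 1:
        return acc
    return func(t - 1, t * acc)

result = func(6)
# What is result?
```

Accumulator trace (n, acc): (6, 1) -> (5, 6) -> (4, 30) -> (3, 120) -> (2, 360) -> (1, 720) -> return 720

Answer: 720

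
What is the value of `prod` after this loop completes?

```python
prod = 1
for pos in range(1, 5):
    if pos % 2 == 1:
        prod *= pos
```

Product of odd numbers 1 to 4
`prod` takes the values: 1 → 3

Answer: 3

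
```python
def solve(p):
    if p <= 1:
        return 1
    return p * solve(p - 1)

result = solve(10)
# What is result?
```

solve(10) = 10 * 9 * 8 * 7 * 6 * 5 * 4 * 3 * 2 * 1 = 3628800

Answer: 3628800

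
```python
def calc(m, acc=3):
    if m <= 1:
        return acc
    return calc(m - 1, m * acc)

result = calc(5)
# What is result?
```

Accumulator trace (n, acc): (5, 3) -> (4, 15) -> (3, 60) -> (2, 180) -> (1, 360) -> return 360

Answer: 360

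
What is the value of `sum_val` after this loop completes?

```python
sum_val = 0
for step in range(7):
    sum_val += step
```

Sum of 0 to 6 = 21
`sum_val` takes the values: 0 → 1 → 3 → 6 → 10 → 15 → 21

Answer: 21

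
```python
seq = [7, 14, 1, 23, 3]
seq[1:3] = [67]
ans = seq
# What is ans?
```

Trace:
`seq = [7, 14, 1, 23, 3]` → seq = [7, 14, 1, 23, 3]
`seq[1:3] = [67]` → seq = [7, 67, 23, 3]
`ans = seq` → ans = [7, 67, 23, 3]
So ans = [7, 67, 23, 3]

Answer: [7, 67, 23, 3]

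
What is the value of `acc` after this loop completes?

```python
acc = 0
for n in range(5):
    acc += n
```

Sum of 0 to 4 = 10
`acc` takes the values: 0 → 1 → 3 → 6 → 10

Answer: 10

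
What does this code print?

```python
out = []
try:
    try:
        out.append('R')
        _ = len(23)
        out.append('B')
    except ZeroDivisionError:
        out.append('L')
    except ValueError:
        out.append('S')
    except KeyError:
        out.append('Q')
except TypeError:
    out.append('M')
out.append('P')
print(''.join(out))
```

Execution trace: 'R' (try body) → 'M' (outer except TypeError) → 'P' (after the try/except). Output: RMP

Answer: RMP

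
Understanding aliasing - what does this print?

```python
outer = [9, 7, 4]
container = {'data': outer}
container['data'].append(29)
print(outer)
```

Key concept: dict holds reference to list.
Step by step:
`outer = [9, 7, 4]` → outer = [9, 7, 4]
`container = {'data': outer}` → container = {'data': [9, 7, 4]}
`container['data'].append(29)` → outer = [9, 7, 4, 29]; container = {'data': [9, 7, 4, 29]}
`print(outer)` → prints [9, 7, 4, 29]

Answer: [9, 7, 4, 29]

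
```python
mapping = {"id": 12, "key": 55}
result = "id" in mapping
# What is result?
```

Trace:
`mapping = {"id": 12, "key": 55}` → mapping = {'id': 12, 'key': 55}
`result = "id" in mapping` → result = True
So result = True

Answer: True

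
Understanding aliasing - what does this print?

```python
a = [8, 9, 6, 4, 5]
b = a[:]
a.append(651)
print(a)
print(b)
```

Key concept: slice [:] creates copy.
Step by step:
`a = [8, 9, 6, 4, 5]` → a = [8, 9, 6, 4, 5]
`b = a[:]` → b = [8, 9, 6, 4, 5]
`a.append(651)` → a = [8, 9, 6, 4, 5, 651]
`print(a)` → prints [8, 9, 6, 4, 5, 651]
`print(b)` → prints [8, 9, 6, 4, 5]

Answer:
[8, 9, 6, 4, 5, 651]
[8, 9, 6, 4, 5]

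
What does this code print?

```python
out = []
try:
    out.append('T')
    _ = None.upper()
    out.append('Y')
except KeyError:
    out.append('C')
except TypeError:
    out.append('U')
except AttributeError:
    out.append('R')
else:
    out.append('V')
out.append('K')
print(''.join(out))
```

Execution trace: 'T' (try body) → 'R' (except AttributeError) → 'K' (after the try/except). Output: TRK

Answer: TRK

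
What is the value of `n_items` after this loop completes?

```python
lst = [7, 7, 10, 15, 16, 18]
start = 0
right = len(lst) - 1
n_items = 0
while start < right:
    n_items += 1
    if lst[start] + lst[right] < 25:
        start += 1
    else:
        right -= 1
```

Steps to find pair summing to 25
`n_items` takes the values: 0 → 1 → 2 → 3 → 4 → 5

Answer: 5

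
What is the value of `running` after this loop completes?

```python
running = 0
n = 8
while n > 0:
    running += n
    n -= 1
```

Sum 8 down to 1
`running` takes the values: 0 → 8 → 15 → 21 → 26 → 30 → 33 → 35 → 36

Answer: 36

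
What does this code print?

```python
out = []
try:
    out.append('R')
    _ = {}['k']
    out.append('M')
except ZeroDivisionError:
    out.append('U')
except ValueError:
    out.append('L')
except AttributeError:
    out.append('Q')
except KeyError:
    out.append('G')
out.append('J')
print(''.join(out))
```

Execution trace: 'R' (try body) → 'G' (except KeyError) → 'J' (after the try/except). Output: RGJ

Answer: RGJ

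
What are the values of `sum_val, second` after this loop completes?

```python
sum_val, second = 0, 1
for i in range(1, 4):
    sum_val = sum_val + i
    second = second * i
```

Sum and factorial of 1 to 3
`sum_val, second` takes the values: (0, 1) → (1, 1) → (3, 1) → (3, 2) → (6, 2) → (6, 6)

Answer: 6, 6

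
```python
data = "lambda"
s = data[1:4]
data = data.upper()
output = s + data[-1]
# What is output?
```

Trace:
`data = "lambda"` → data = 'lambda'
`s = data[1:4]` → s = 'amb'
`data = data.upper()` → data = 'LAMBDA'
`output = s + data[-1]` → output = 'ambA'
So output = 'ambA'

Answer: 'ambA'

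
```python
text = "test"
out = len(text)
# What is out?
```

Trace:
`text = "test"` → text = 'test'
`out = len(text)` → out = 4
So out = 4

Answer: 4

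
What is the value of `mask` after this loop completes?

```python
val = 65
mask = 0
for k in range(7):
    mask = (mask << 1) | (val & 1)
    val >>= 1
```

Reverse lowest 7 bits of 65
`mask` takes the values: 0 → 1 → 2 → 4 → 8 → 16 → 32 → 65

Answer: 65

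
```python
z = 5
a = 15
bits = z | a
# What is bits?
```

Trace:
`z = 5` → z = 5
`a = 15` → a = 15
`bits = z | a` → bits = 15
So bits = 15

Answer: 15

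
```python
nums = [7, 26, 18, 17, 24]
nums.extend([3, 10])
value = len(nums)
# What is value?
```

Trace:
`nums = [7, 26, 18, 17, 24]` → nums = [7, 26, 18, 17, 24]
`nums.extend([3, 10])` → nums = [7, 26, 18, 17, 24, 3, 10]
`value = len(nums)` → value = 7
So value = 7

Answer: 7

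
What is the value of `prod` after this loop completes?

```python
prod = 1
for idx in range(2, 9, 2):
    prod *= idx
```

Product of even numbers 2 to 8
`prod` takes the values: 1 → 2 → 8 → 48 → 384

Answer: 384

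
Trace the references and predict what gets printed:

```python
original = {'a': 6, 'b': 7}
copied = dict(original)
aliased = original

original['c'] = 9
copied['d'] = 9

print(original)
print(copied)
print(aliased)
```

Key concept: dict() creates copy, assignment creates alias.
Step by step:
`original = {'a': 6, 'b': 7}` → original = {'a': 6, 'b': 7}
`copied = dict(original)` → copied = {'a': 6, 'b': 7}
`aliased = original` → aliased = {'a': 6, 'b': 7} (same object as original)
`original['c'] = 9` → original = {'a': 6, 'b': 7, 'c': 9} (same object as aliased); aliased = {'a': 6, 'b': 7, 'c': 9} (same object as original)
`copied['d'] = 9` → copied = {'a': 6, 'b': 7, 'd': 9}
`print(original)` → prints {'a': 6, 'b': 7, 'c': 9}
`print(copied)` → prints {'a': 6, 'b': 7, 'd': 9}
`print(aliased)` → prints {'a': 6, 'b': 7, 'c': 9}

Answer:
{'a': 6, 'b': 7, 'c': 9}
{'a': 6, 'b': 7, 'd': 9}
{'a': 6, 'b': 7, 'c': 9}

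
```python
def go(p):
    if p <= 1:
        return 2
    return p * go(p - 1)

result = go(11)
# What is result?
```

go(11) = 11 * 10 * 9 * 8 * 7 * 6 * 5 * 4 * 3 * 2 * 2 = 79833600

Answer: 79833600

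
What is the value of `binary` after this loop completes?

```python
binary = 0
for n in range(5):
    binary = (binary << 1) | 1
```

Build 5 consecutive 1-bits: 0b11111
`binary` takes the values: 0 → 1 → 3 → 7 → 15 → 31

Answer: 31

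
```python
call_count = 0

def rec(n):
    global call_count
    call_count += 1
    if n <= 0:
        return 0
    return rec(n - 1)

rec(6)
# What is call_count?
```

Linear recursion stepping by 1: 7 calls from n=6 down to ≤0.

Answer: 7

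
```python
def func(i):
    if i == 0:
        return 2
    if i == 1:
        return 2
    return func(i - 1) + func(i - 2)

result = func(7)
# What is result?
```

Build up from base cases: func(0)=2, func(1)=2, func(2)=4, func(3)=6, func(4)=10, func(5)=16, func(6)=26, ..., func(7)=42

Answer: 42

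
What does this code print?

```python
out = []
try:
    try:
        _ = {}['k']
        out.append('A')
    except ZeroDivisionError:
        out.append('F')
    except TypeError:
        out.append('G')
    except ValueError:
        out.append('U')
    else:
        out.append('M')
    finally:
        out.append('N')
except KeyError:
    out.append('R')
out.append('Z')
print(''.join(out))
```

Execution trace: 'N' (finally) → 'R' (outer except KeyError) → 'Z' (after the try/except). Output: NRZ

Answer: NRZ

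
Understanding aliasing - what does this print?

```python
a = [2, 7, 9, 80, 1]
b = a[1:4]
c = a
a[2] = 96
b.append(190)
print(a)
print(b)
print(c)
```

Key concept: slice vs alias.
Step by step:
`a = [2, 7, 9, 80, 1]` → a = [2, 7, 9, 80, 1]
`b = a[1:4]` → b = [7, 9, 80]
`c = a` → c = [2, 7, 9, 80, 1] (same object as a)
`a[2] = 96` → a = [2, 7, 96, 80, 1] (same object as c); c = [2, 7, 96, 80, 1] (same object as a)
`b.append(190)` → b = [7, 9, 80, 190]
`print(a)` → prints [2, 7, 96, 80, 1]
`print(b)` → prints [7, 9, 80, 190]
`print(c)` → prints [2, 7, 96, 80, 1]

Answer:
[2, 7, 96, 80, 1]
[7, 9, 80, 190]
[2, 7, 96, 80, 1]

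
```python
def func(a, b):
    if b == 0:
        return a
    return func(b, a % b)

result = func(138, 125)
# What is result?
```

func(138, 125) -> func(125, 13) -> func(13, 8) -> func(8, 5) -> func(5, 3) -> func(3, 2) -> func(2, 1) -> func(1, 0) -> 1

Answer: 1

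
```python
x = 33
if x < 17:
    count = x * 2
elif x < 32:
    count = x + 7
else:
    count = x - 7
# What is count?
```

Trace:
`x = 33` → x = 33
`if x < 17: ...` → x < 17 is False, x < 32 is False, take else branch → count = 26
So count = 26

Answer: 26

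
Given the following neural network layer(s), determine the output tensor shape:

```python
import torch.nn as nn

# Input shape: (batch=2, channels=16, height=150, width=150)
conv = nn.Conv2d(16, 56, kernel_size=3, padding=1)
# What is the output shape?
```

Input: (2, 16, 150, 150) -> Output: (2, 56, 150, 150)

Answer: (2, 56, 150, 150)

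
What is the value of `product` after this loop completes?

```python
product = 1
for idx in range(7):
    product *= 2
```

2^7 = 128
`product` takes the values: 1 → 2 → 4 → 8 → 16 → 32 → 64 → 128

Answer: 128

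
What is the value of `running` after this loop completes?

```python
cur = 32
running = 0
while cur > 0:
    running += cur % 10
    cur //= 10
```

Sum digits of 32
`running` takes the values: 0 → 2 → 5

Answer: 5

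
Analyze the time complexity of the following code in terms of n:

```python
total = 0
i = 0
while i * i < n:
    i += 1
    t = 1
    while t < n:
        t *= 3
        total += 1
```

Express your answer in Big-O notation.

Each loop level contributes: √n × log n. Multiplying the contributions gives O(√n log n).

Answer: O(√n log n)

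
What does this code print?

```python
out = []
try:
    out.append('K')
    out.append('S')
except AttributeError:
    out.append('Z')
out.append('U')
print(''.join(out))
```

Execution trace: 'K' (try body) → 'S' (try body, no exception) → 'U' (after the try/except). Output: KSU

Answer: KSU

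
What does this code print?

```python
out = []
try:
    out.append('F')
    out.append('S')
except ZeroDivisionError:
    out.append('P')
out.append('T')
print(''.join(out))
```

Execution trace: 'F' (try body) → 'S' (try body, no exception) → 'T' (after the try/except). Output: FST

Answer: FST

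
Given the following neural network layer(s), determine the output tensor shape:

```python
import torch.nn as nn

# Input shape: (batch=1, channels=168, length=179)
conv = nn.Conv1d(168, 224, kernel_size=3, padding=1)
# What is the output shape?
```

Input: (1, 168, 179) -> Output: (1, 224, 179)

Answer: (1, 224, 179)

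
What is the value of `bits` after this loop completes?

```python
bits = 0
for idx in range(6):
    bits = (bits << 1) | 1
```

Build 6 consecutive 1-bits: 0b111111
`bits` takes the values: 0 → 1 → 3 → 7 → 15 → 31 → 63

Answer: 63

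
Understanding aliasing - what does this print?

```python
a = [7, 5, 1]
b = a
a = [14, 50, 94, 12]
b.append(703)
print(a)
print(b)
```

Key concept: rebinding vs mutation: a is rebound to a new list, b still points at the original.
Step by step:
`a = [7, 5, 1]` → a = [7, 5, 1]
`b = a` → b = [7, 5, 1] (same object as a)
`a = [14, 50, 94, 12]` → a = [14, 50, 94, 12]
`b.append(703)` → b = [7, 5, 1, 703]
`print(a)` → prints [14, 50, 94, 12]
`print(b)` → prints [7, 5, 1, 703]

Answer:
[14, 50, 94, 12]
[7, 5, 1, 703]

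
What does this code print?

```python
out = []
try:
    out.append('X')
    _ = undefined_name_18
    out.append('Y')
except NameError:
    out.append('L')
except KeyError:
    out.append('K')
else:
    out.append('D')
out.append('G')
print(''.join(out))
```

Execution trace: 'X' (try body) → 'L' (except NameError) → 'G' (after the try/except). Output: XLG

Answer: XLG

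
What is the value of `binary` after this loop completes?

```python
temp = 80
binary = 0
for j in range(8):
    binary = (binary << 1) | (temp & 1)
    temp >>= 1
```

Reverse lowest 8 bits of 80
`binary` takes the values: 0 → 1 → 2 → 5 → 10

Answer: 10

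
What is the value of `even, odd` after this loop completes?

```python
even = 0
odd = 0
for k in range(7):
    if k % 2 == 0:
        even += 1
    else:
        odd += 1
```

Count evens and odds in range(7)
`even, odd` takes the values: (0, 0) → (1, 0) → (1, 1) → (2, 1) → (2, 2) → (3, 2) → (3, 3) → (4, 3)

Answer: 4, 3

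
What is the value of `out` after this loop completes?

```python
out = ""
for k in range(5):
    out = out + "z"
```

Repeat 'z' 5 times
`out` takes the values: "" → "z" → "zz" → "zzz" → "zzzz" → "zzzzz"

Answer: "zzzzz"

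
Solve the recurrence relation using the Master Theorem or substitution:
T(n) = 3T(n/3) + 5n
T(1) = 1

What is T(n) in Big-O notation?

By Master Theorem: a=3, b=3, f(n)=5n. Since log_3(3) = 1 and f(n) = Θ(n^1), Case 2 applies. T(n) = O(n log n).

Answer: O(n log n)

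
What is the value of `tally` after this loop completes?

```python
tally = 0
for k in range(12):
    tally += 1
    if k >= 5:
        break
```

Loop breaks when k reaches 5, tally is 6
`tally` takes the values: 0 → 1 → 2 → 3 → 4 → 5 → 6

Answer: 6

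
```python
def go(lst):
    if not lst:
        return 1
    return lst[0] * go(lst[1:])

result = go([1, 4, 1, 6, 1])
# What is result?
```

Product over [1, 4, 1, 6, 1] = 1 * 4 * 1 * 6 * 1 = 24

Answer: 24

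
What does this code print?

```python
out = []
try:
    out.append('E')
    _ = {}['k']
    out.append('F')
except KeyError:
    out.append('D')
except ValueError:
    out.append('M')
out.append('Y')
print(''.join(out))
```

Execution trace: 'E' (try body) → 'D' (except KeyError) → 'Y' (after the try/except). Output: EDY

Answer: EDY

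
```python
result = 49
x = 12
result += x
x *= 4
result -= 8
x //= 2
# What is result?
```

Trace:
`result = 49` → result = 49
`x = 12` → x = 12
`result += x` → result = 61
`x *= 4` → x = 48
`result -= 8` → result = 53
`x //= 2` → x = 24
So result = 53

Answer: 53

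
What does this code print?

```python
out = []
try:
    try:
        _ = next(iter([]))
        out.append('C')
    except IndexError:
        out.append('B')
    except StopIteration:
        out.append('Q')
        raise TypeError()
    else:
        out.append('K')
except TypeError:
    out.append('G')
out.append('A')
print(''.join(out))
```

Execution trace: 'Q' (inner except StopIteration) → 'G' (outer except TypeError) → 'A' (after the try/except). Output: QGA

Answer: QGA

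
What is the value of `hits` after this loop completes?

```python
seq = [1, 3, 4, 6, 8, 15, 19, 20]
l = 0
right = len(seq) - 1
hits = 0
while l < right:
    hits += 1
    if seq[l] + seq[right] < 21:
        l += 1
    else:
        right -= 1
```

Steps to find pair summing to 21
`hits` takes the values: 0 → 1 → 2 → 3 → 4 → 5 → 6 → 7

Answer: 7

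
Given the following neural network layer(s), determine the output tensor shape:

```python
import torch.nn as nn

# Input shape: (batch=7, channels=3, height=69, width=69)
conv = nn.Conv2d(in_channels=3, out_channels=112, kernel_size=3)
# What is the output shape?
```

Input: (7, 3, 69, 69) -> Output: (7, 112, 67, 67)

Answer: (7, 112, 67, 67)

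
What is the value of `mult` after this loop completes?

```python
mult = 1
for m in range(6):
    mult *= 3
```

3^6 = 729
`mult` takes the values: 1 → 3 → 9 → 27 → 81 → 243 → 729

Answer: 729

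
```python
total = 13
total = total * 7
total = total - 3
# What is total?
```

Trace:
`total = 13` → total = 13
`total = total * 7` → total = 91
`total = total - 3` → total = 88
So total = 88

Answer: 88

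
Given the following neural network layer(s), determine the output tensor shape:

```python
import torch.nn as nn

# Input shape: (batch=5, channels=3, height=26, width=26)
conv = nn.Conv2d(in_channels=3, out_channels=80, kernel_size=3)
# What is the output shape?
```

Input: (5, 3, 26, 26) -> Output: (5, 80, 24, 24)

Answer: (5, 80, 24, 24)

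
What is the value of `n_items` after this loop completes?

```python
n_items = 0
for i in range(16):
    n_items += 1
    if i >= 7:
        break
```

Loop breaks when i reaches 7, n_items is 8
`n_items` takes the values: 0 → 1 → 2 → 3 → 4 → 5 → 6 → 7 → 8

Answer: 8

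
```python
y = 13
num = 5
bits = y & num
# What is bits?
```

Trace:
`y = 13` → y = 13
`num = 5` → num = 5
`bits = y & num` → bits = 5
So bits = 5

Answer: 5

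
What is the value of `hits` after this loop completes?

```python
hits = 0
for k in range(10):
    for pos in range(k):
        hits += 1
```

Triangle number: 0+1+2+...+9
`hits` takes the values: 0 → 1 → 2 → 3 → 4 → 5 → 6 → 7 → 8 → 9 → 10 → 11 → 12 → 13 → 14 → 15 → 16 → 17 → 18 → 19 → 20 → 21 → 22 → 23 → 24 → 25 → 26 → 27 → 28 → 29 → … → 41 → 42 → 43 → 44 → 45

Answer: 45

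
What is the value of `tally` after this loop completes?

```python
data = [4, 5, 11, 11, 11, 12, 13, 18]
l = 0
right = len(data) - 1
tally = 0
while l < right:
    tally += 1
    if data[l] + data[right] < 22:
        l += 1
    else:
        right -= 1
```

Steps to find pair summing to 22
`tally` takes the values: 0 → 1 → 2 → 3 → 4 → 5 → 6 → 7

Answer: 7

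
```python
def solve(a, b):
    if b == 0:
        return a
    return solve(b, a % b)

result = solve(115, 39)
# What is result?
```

solve(115, 39) -> solve(39, 37) -> solve(37, 2) -> solve(2, 1) -> solve(1, 0) -> 1

Answer: 1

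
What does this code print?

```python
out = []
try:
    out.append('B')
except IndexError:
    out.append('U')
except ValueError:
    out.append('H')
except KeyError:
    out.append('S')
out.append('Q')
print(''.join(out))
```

Execution trace: 'B' (try body, no exception) → 'Q' (after the try/except). Output: BQ

Answer: BQ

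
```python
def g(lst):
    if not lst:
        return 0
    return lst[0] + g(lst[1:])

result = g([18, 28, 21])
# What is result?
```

18 + 28 + 21 + 0 = 67

Answer: 67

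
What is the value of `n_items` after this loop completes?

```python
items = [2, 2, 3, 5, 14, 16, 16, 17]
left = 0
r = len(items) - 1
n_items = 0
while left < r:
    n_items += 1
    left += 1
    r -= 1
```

Iterations until pointers meet (list length 8)
`n_items` takes the values: 0 → 1 → 2 → 3 → 4

Answer: 4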